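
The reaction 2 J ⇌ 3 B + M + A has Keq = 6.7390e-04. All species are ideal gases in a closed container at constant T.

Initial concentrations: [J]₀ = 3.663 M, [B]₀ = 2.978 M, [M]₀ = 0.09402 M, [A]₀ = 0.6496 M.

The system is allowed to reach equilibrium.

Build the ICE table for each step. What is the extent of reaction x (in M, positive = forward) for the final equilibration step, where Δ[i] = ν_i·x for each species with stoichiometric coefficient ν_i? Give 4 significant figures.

x = -0.09311 M

Q₀ = 0.1202 vs Keq = 6.7390e-04 ⇒ Q>K, reverse
Step 1:
                    J           B           M           A
  init          3.663       2.978     0.09402      0.6496
  Δ            0.1862     -0.2793    -0.09311    -0.09311
  eq            3.849       2.699  9.1291e-04      0.5565
  solve Keq expr → x = -0.09311; check Q = 6.7390e-04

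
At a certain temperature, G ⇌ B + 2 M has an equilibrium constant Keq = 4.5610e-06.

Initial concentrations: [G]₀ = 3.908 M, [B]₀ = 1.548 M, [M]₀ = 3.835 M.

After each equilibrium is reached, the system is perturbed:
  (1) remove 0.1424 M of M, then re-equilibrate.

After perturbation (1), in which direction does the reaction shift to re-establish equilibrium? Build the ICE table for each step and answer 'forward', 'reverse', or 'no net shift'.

Q₀ = 5.826 vs Keq = 4.5610e-06 ⇒ Q>K, reverse
Step 1:
                   G          B          M
  I            3.908      1.548      3.835
  C            1.548     -1.548     -3.096
  E            5.456 4.5555e-05     0.7391
  solve Keq expr → x = -1.548; check Q = 4.5610e-06
Then remove 0.1424 M of M.
Step 2:
                   G          B          M
  I            5.456 4.5555e-05     0.5967
  C       -2.4326e-05 2.4326e-05 4.8652e-05
  E            5.456 6.9881e-05     0.5967
  solve Keq expr → x = 2.4326e-05; check Q = 4.5610e-06

Direction: forward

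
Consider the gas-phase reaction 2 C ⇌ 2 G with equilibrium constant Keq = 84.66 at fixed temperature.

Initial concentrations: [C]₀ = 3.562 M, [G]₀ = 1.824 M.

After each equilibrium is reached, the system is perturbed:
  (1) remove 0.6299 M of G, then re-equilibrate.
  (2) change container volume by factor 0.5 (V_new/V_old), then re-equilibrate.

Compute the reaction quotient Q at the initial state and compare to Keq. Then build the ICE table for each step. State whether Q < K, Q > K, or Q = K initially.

Q₀ = 0.2622; Q < K (proceeds forward)

Q₀ = 0.2622 vs Keq = 84.66 ⇒ Q<K, forward
Step 1:
                   C          G
  Initial      3.562      1.824
  Change      -3.034      3.034
  Equil        0.528      4.858
  solve Keq expr → x = 1.517; check Q = 84.66
Then remove 0.6299 M of G.
Step 2:
                   C          G
  Initial      0.528      4.228
  Change    -0.06175    0.06175
  Equil       0.4662       4.29
  solve Keq expr → x = 0.03087; check Q = 84.66
Then change container volume by factor 0.5 (V_new/V_old).
Step 3:
                   C          G
  Initial     0.9325       8.58
  Change           0          0
  Equil       0.9325       8.58
  solve Keq expr → x = 0; check Q = 84.66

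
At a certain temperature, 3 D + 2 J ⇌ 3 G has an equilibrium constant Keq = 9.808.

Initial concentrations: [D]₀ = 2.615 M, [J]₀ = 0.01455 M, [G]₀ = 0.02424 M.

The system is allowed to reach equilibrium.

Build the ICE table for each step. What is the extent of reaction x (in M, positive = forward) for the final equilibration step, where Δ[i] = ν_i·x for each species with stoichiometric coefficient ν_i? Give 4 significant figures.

Q₀ = 0.003762 vs Keq = 9.808 ⇒ Q<K, forward
Step 1:
                   D          J          G
  I            2.615    0.01455    0.02424
  C         -0.02073   -0.01382    0.02073
  E            2.594 7.2878e-04    0.04497
  solve Keq expr → x = 0.006911; check Q = 9.808

x = 0.006911 M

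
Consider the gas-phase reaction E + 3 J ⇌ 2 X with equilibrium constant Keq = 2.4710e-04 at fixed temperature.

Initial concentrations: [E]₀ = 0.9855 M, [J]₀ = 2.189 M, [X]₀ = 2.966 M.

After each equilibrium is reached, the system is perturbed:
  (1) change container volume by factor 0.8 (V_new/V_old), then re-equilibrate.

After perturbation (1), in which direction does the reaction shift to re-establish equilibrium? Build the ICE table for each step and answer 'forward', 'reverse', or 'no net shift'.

Direction: forward

Q₀ = 0.851 vs Keq = 2.4710e-04 ⇒ Q>K, reverse
Step 1:
                  E         J         X
  I          0.9855     2.189     2.966
  C           1.304     3.911    -2.608
  E           2.289       6.1    0.3584
  solve Keq expr → x = -1.304; check Q = 2.4710e-04
Then change container volume by factor 0.8 (V_new/V_old).
Step 2:
                  E         J         X
  I           2.862     7.626     0.448
  C        -0.04619   -0.1386   0.09238
  E           2.815     7.487    0.5403
  solve Keq expr → x = 0.04619; check Q = 2.4710e-04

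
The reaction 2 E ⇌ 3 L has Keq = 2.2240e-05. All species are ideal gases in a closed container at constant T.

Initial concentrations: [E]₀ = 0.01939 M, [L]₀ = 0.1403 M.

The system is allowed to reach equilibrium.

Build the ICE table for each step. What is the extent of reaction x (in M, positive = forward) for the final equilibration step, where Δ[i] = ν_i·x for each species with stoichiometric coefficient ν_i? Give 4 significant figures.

x = -0.04463 M

Q₀ = 7.345 vs Keq = 2.2240e-05 ⇒ Q>K, reverse
Step 1:
                   E          L
  Initial    0.01939     0.1403
  Change     0.08926    -0.1339
  Equil       0.1087   0.006403
  solve Keq expr → x = -0.04463; check Q = 2.2240e-05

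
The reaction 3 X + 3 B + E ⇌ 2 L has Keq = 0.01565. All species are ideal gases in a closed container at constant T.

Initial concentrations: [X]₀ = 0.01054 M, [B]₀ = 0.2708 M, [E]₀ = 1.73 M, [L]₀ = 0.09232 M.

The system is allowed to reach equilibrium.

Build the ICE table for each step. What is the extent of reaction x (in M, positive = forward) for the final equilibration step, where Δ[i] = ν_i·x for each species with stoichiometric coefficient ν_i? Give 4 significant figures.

Q₀ = 2.1187e+05 vs Keq = 0.01565 ⇒ Q>K, reverse
Step 1:
                    X           B           E           L
  init        0.01054      0.2708        1.73     0.09232
  Δ            0.1349      0.1349     0.04497    -0.08993
  eq           0.1454      0.4057       1.775    0.002389
  solve Keq expr → x = -0.04497; check Q = 0.01565

x = -0.04497 M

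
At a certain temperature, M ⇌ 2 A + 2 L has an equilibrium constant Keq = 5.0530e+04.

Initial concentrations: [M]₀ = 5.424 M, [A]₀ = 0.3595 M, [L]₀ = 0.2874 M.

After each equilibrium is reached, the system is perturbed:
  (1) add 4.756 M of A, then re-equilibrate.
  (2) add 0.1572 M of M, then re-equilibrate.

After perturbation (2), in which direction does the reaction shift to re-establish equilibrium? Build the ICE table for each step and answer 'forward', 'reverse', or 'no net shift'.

Q₀ = 0.001968 vs Keq = 5.0530e+04 ⇒ Q<K, forward
Step 1:
                   M          A          L
  I            5.424     0.3595     0.2874
  C           -5.168      10.34      10.34
  E           0.2556       10.7      10.62
  solve Keq expr → x = 5.168; check Q = 5.0530e+04
Then add 4.756 M of A.
Step 2:
                   M          A          L
  I           0.2556      15.45      10.62
  C           0.2101    -0.4201    -0.4201
  E           0.4656      15.03       10.2
  solve Keq expr → x = -0.2101; check Q = 5.0530e+04
Then add 0.1572 M of M.
Step 3:
                   M          A          L
  I           0.6228      15.03       10.2
  C          -0.1195      0.239      0.239
  E           0.5033      15.27      10.44
  solve Keq expr → x = 0.1195; check Q = 5.0530e+04

Direction: forward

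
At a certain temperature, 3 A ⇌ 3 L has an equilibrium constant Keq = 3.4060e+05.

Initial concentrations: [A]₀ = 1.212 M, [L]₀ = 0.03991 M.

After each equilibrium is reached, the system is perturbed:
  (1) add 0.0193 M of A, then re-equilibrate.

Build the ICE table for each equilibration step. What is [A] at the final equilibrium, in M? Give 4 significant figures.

[A]_eq = 0.01795 M

Q₀ = 3.5706e-05 vs Keq = 3.4060e+05 ⇒ Q<K, forward
Step 1:
                    A           L
  init          1.212     0.03991
  Δ            -1.194       1.194
  eq          0.01767       1.234
  solve Keq expr → x = 0.3981; check Q = 3.4060e+05
Then add 0.0193 M of A.
Step 2:
                    A           L
  init        0.03697       1.234
  Δ          -0.01903     0.01903
  eq          0.01795       1.253
  solve Keq expr → x = 0.006343; check Q = 3.4060e+05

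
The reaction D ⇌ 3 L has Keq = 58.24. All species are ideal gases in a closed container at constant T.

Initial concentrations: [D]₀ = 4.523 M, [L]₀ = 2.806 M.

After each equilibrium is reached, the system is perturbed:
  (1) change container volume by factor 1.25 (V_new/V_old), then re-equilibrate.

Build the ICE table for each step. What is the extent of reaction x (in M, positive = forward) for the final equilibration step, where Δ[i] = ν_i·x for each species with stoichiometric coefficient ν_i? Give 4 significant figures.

Q₀ = 4.885 vs Keq = 58.24 ⇒ Q<K, forward
Step 1:
                  D         L
  Initial     4.523     2.806
  Change     -1.026     3.078
  Equil       3.497     5.884
  solve Keq expr → x = 1.026; check Q = 58.24
Then change container volume by factor 1.25 (V_new/V_old).
Step 2:
                  D         L
  Initial     2.798     4.707
  Change    -0.2059    0.6176
  Equil       2.592     5.324
  solve Keq expr → x = 0.2059; check Q = 58.24

x = 0.2059 M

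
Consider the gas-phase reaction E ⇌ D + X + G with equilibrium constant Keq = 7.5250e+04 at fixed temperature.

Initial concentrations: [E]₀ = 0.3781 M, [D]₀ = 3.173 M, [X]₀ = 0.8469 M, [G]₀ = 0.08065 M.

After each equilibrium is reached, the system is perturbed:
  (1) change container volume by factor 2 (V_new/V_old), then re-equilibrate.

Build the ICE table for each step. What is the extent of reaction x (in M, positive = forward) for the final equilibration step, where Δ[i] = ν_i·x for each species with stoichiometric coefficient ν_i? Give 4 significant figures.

Q₀ = 0.5732 vs Keq = 7.5250e+04 ⇒ Q<K, forward
Step 1:
                  E         D         X         G
  init       0.3781     3.173    0.8469   0.08065
  Δ         -0.3781    0.3781    0.3781    0.3781
  eq      2.6517e-05     3.551     1.225    0.4587
  solve Keq expr → x = 0.3781; check Q = 7.5250e+04
Then change container volume by factor 2 (V_new/V_old).
Step 2:
                  E         D         X         G
  init    1.3259e-05     1.776    0.6125    0.2294
  Δ       -9.9438e-06 9.9438e-06 9.9438e-06 9.9438e-06
  eq      3.3149e-06     1.776    0.6125    0.2294
  solve Keq expr → x = 9.9438e-06; check Q = 7.5250e+04

x = 9.9438e-06 M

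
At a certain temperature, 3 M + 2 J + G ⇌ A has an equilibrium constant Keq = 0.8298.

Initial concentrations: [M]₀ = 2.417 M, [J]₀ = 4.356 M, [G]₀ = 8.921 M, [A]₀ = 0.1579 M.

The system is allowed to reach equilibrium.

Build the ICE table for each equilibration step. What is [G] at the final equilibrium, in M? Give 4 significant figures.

[G]_eq = 8.198 M

Q₀ = 6.6064e-05 vs Keq = 0.8298 ⇒ Q<K, forward
Step 1:
                  M         J         G         A
  Initial     2.417     4.356     8.921    0.1579
  Change     -2.169    -1.446   -0.7229    0.7229
  Equil      0.2482      2.91     8.198    0.8808
  solve Keq expr → x = 0.7229; check Q = 0.8298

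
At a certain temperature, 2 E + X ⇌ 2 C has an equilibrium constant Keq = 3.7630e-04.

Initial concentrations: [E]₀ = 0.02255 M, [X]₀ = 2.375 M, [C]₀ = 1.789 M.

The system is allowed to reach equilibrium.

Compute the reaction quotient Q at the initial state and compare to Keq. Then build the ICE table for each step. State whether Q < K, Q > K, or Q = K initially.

Q₀ = 2650 vs Keq = 3.7630e-04 ⇒ Q>K, reverse
Step 1:
                    E           X           C
  Initial     0.02255       2.375       1.789
  Change        1.728      0.8639      -1.728
  Equil          1.75       3.239     0.06111
  solve Keq expr → x = -0.8639; check Q = 3.7630e-04

Q₀ = 2650; Q > K (proceeds reverse)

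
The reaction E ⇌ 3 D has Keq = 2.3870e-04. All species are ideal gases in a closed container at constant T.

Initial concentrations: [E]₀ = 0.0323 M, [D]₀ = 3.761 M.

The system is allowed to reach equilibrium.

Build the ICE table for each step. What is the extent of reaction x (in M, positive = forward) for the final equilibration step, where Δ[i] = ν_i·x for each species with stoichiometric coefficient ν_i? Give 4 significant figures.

Q₀ = 1647 vs Keq = 2.3870e-04 ⇒ Q>K, reverse
Step 1:
                  E         D
  I          0.0323     3.761
  C           1.231    -3.694
  E           1.264   0.06706
  solve Keq expr → x = -1.231; check Q = 2.3870e-04

x = -1.231 M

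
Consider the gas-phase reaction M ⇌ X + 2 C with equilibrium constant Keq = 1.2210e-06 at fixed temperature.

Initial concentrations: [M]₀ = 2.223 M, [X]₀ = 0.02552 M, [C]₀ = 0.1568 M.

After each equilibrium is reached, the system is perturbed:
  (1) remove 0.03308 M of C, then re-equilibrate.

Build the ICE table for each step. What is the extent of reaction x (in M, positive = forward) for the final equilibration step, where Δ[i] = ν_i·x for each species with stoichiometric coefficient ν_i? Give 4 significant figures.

Q₀ = 2.8225e-04 vs Keq = 1.2210e-06 ⇒ Q>K, reverse
Step 1:
                   M          X          C
  init         2.223    0.02552     0.1568
  Δ          0.02528   -0.02528   -0.05055
  eq           2.248 2.4319e-04     0.1062
  solve Keq expr → x = -0.02528; check Q = 1.2210e-06
Then remove 0.03308 M of C.
Step 2:
                   M          X          C
  init         2.248 2.4319e-04    0.07317
  Δ       -2.6227e-04 2.6227e-04 5.2455e-04
  eq           2.248 5.0546e-04    0.07369
  solve Keq expr → x = 2.6227e-04; check Q = 1.2210e-06

x = 2.6227e-04 M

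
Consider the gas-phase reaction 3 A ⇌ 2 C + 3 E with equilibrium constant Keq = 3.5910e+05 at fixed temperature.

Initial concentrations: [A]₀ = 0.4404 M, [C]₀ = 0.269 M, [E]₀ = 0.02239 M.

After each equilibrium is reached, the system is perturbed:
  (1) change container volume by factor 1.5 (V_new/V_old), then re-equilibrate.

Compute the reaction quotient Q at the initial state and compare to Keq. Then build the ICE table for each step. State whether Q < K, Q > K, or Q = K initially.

Q₀ = 9.5088e-06; Q < K (proceeds forward)

Q₀ = 9.5088e-06 vs Keq = 3.5910e+05 ⇒ Q<K, forward
Step 1:
                   A          C          E
  I           0.4404      0.269    0.02239
  C           -0.436     0.2907      0.436
  E          0.00438     0.5597     0.4584
  solve Keq expr → x = 0.1453; check Q = 3.5910e+05
Then change container volume by factor 1.5 (V_new/V_old).
Step 2:
                   A          C          E
  I          0.00292     0.3731     0.3056
  C       -6.8481e-04 4.5654e-04 6.8481e-04
  E         0.002235     0.3736     0.3063
  solve Keq expr → x = 2.2827e-04; check Q = 3.5910e+05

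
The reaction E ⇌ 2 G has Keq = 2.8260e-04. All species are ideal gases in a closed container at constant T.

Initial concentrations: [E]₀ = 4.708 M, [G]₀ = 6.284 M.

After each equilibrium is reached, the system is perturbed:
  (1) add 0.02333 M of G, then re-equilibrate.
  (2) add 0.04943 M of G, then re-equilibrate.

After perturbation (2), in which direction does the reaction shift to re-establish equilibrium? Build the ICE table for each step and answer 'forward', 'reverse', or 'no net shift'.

Q₀ = 8.388 vs Keq = 2.8260e-04 ⇒ Q>K, reverse
Step 1:
                   E          G
  Initial      4.708      6.284
  Change       3.118     -6.237
  Equil        7.826    0.04703
  solve Keq expr → x = -3.118; check Q = 2.8260e-04
Then add 0.02333 M of G.
Step 2:
                   E          G
  Initial      7.826    0.07036
  Change     0.01165    -0.0233
  Equil        7.838    0.04706
  solve Keq expr → x = -0.01165; check Q = 2.8260e-04
Then add 0.04943 M of G.
Step 3:
                   E          G
  Initial      7.838    0.09649
  Change     0.02468   -0.04936
  Equil        7.863    0.04714
  solve Keq expr → x = -0.02468; check Q = 2.8260e-04

Direction: reverse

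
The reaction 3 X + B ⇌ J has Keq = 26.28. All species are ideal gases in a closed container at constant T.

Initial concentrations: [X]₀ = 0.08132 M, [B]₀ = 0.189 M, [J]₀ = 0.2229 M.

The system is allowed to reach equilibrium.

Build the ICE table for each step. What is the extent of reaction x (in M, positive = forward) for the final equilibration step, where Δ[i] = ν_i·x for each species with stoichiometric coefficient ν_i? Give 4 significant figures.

Q₀ = 2193 vs Keq = 26.28 ⇒ Q>K, reverse
Step 1:
                   X          B          J
  I          0.08132      0.189     0.2229
  C           0.2031     0.0677    -0.0677
  E           0.2844     0.2567     0.1552
  solve Keq expr → x = -0.0677; check Q = 26.28

x = -0.0677 M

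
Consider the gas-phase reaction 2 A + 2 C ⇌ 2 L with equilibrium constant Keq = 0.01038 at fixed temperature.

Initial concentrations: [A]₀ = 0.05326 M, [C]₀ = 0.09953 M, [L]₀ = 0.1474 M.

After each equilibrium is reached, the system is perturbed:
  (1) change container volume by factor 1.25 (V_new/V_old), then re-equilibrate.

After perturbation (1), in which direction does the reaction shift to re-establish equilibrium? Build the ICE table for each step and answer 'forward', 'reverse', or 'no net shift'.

Q₀ = 773.2 vs Keq = 0.01038 ⇒ Q>K, reverse
Step 1:
                   A          C          L
  init       0.05326    0.09953     0.1474
  Δ           0.1426     0.1426    -0.1426
  eq          0.1958     0.2421    0.00483
  solve Keq expr → x = -0.07128; check Q = 0.01038
Then change container volume by factor 1.25 (V_new/V_old).
Step 2:
                   A          C          L
  init        0.1567     0.1937   0.003864
  Δ       7.4615e-04 7.4615e-04 -7.4615e-04
  eq          0.1574     0.1944   0.003118
  solve Keq expr → x = -3.7308e-04; check Q = 0.01038

Direction: reverse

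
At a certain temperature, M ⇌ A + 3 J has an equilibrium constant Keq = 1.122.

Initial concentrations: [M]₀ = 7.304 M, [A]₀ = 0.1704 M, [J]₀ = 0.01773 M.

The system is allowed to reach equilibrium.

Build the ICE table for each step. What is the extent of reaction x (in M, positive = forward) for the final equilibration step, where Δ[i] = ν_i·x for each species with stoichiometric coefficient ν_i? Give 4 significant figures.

x = 0.6805 M

Q₀ = 1.3003e-07 vs Keq = 1.122 ⇒ Q<K, forward
Step 1:
                  M         A         J
  I           7.304    0.1704   0.01773
  C         -0.6805    0.6805     2.042
  E           6.623    0.8509     2.059
  solve Keq expr → x = 0.6805; check Q = 1.122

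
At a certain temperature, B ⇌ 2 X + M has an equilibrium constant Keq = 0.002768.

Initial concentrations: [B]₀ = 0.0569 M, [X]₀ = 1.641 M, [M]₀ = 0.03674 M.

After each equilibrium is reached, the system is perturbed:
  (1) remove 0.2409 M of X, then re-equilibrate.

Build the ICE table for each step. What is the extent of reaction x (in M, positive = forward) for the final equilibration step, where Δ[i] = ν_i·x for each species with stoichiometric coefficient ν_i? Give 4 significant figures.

Q₀ = 1.739 vs Keq = 0.002768 ⇒ Q>K, reverse
Step 1:
                    B           X           M
  I            0.0569       1.641     0.03674
  C           0.03663    -0.07327    -0.03663
  E           0.09353       1.568  1.0534e-04
  solve Keq expr → x = -0.03663; check Q = 0.002768
Then remove 0.2409 M of X.
Step 2:
                    B           X           M
  I           0.09353       1.327  1.0534e-04
  C       -4.1640e-05  8.3280e-05  4.1640e-05
  E           0.09349       1.327  1.4698e-04
  solve Keq expr → x = 4.1640e-05; check Q = 0.002768

x = 4.1640e-05 M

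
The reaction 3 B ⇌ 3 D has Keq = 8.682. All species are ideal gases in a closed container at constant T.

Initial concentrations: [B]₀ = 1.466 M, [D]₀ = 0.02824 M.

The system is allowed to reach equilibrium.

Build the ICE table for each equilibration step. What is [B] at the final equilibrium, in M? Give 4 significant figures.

[B]_eq = 0.4891 M

Q₀ = 7.1481e-06 vs Keq = 8.682 ⇒ Q<K, forward
Step 1:
                    B           D
  I             1.466     0.02824
  C           -0.9769      0.9769
  E            0.4891       1.005
  solve Keq expr → x = 0.3256; check Q = 8.682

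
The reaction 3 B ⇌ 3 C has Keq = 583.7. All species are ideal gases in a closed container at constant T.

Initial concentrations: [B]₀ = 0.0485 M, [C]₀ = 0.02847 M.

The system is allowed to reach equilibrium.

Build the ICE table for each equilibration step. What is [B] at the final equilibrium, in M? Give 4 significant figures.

Q₀ = 0.2023 vs Keq = 583.7 ⇒ Q<K, forward
Step 1:
                   B          C
  Initial     0.0485    0.02847
  Change    -0.04027    0.04027
  Equil     0.008226    0.06874
  solve Keq expr → x = 0.01342; check Q = 583.7

[B]_eq = 0.008226 M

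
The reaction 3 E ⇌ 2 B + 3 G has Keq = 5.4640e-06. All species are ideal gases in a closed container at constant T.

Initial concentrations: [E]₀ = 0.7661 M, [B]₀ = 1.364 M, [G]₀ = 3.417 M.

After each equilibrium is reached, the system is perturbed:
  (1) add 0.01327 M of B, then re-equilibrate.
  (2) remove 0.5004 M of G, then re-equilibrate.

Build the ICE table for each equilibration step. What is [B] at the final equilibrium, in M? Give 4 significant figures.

Q₀ = 165.1 vs Keq = 5.4640e-06 ⇒ Q>K, reverse
Step 1:
                   E          B          G
  init        0.7661      1.364      3.417
  Δ            2.036     -1.357     -2.036
  eq           2.802   0.006755      1.381
  solve Keq expr → x = -0.6786; check Q = 5.4640e-06
Then add 0.01327 M of B.
Step 2:
                   E          B          G
  init         2.802    0.02002      1.381
  Δ          0.01958   -0.01305   -0.01958
  eq           2.822   0.006973      1.362
  solve Keq expr → x = -0.006526; check Q = 5.4640e-06
Then remove 0.5004 M of G.
Step 3:
                   E          B          G
  init         2.822   0.006973     0.8612
  Δ        -0.009875   0.006583   0.009875
  eq           2.812    0.01356      0.871
  solve Keq expr → x = 0.003292; check Q = 5.4640e-06

[B]_eq = 0.01356 M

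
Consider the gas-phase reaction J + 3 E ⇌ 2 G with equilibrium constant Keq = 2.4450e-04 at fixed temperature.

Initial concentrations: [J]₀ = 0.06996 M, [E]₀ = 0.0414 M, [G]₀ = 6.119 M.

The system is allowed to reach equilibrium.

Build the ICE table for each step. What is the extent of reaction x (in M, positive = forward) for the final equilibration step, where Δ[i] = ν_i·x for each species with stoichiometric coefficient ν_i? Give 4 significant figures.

x = -2.747 M

Q₀ = 7.5424e+06 vs Keq = 2.4450e-04 ⇒ Q>K, reverse
Step 1:
                   J          E          G
  Initial    0.06996     0.0414      6.119
  Change       2.747       8.24     -5.494
  Equil        2.817      8.282     0.6255
  solve Keq expr → x = -2.747; check Q = 2.4450e-04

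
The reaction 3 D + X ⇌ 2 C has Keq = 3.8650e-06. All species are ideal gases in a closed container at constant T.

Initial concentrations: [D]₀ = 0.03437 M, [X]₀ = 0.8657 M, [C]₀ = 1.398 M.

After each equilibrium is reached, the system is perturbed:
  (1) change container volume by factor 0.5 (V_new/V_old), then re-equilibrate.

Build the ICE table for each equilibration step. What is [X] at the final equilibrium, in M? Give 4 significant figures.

[X]_eq = 3.114 M

Q₀ = 5.5604e+04 vs Keq = 3.8650e-06 ⇒ Q>K, reverse
Step 1:
                    D           X           C
  Initial     0.03437      0.8657       1.398
  Change        2.086      0.6952       -1.39
  Equil          2.12       1.561    0.007582
  solve Keq expr → x = -0.6952; check Q = 3.8650e-06
Then change container volume by factor 0.5 (V_new/V_old).
Step 2:
                    D           X           C
  Initial        4.24       3.122     0.01516
  Change     -0.02233   -0.007444     0.01489
  Equil         4.218       3.114     0.03005
  solve Keq expr → x = 0.007444; check Q = 3.8650e-06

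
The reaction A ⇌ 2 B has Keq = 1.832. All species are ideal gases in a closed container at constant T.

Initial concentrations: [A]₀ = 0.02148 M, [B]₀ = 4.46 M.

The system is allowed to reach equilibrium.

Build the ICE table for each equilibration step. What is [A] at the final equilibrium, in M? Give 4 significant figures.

[A]_eq = 1.44 M

Q₀ = 926.1 vs Keq = 1.832 ⇒ Q>K, reverse
Step 1:
                    A           B
  init        0.02148        4.46
  Δ             1.418      -2.836
  eq             1.44       1.624
  solve Keq expr → x = -1.418; check Q = 1.832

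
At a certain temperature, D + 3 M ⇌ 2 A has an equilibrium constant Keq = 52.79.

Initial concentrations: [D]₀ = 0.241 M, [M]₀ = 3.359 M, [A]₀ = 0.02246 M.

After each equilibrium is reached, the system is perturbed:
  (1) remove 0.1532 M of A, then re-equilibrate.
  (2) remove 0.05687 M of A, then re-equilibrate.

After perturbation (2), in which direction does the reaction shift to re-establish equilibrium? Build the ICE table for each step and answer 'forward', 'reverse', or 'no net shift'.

Q₀ = 5.5230e-05 vs Keq = 52.79 ⇒ Q<K, forward
Step 1:
                    D           M           A
  I             0.241       3.359     0.02246
  C           -0.2407     -0.7222      0.4815
  E        2.6241e-04       2.637      0.5039
  solve Keq expr → x = 0.2407; check Q = 52.79
Then remove 0.1532 M of A.
Step 2:
                    D           M           A
  I        2.6241e-04       2.637      0.3507
  C       -1.3504e-04 -4.0512e-04  2.7008e-04
  E        1.2737e-04       2.636       0.351
  solve Keq expr → x = 1.3504e-04; check Q = 52.79
Then remove 0.05687 M of A.
Step 3:
                    D           M           A
  I        1.2737e-04       2.636      0.2941
  C       -3.7870e-05 -1.1361e-04  7.5741e-05
  E        8.9495e-05       2.636      0.2942
  solve Keq expr → x = 3.7870e-05; check Q = 52.79

Direction: forward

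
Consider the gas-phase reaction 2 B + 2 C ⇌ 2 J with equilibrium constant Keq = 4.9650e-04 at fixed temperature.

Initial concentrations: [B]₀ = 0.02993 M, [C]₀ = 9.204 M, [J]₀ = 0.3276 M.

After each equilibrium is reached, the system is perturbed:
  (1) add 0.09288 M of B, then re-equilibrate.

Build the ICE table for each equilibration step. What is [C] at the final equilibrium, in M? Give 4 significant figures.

[C]_eq = 9.453 M

Q₀ = 1.414 vs Keq = 4.9650e-04 ⇒ Q>K, reverse
Step 1:
                  B         C         J
  I         0.02993     9.204    0.3276
  C          0.2653    0.2653   -0.2653
  E          0.2952     9.469   0.06229
  solve Keq expr → x = -0.1327; check Q = 4.9650e-04
Then add 0.09288 M of B.
Step 2:
                  B         C         J
  I          0.3881     9.469   0.06229
  C        -0.01607  -0.01607   0.01607
  E           0.372     9.453   0.07837
  solve Keq expr → x = 0.008036; check Q = 4.9650e-04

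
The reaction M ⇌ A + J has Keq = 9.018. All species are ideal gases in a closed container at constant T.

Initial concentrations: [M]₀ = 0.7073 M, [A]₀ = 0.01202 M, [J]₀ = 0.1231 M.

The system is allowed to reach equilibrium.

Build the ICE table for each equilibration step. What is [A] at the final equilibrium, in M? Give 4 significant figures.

Q₀ = 0.002092 vs Keq = 9.018 ⇒ Q<K, forward
Step 1:
                    M           A           J
  Initial      0.7073     0.01202      0.1231
  Change      -0.6505      0.6505      0.6505
  Equil       0.05683      0.6625      0.7736
  solve Keq expr → x = 0.6505; check Q = 9.018

[A]_eq = 0.6625 M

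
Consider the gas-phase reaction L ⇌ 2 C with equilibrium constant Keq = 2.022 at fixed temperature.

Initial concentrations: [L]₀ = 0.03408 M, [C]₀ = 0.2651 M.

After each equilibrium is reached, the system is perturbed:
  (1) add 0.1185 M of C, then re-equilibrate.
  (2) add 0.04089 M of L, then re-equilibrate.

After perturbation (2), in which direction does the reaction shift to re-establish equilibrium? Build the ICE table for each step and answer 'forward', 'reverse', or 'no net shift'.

Q₀ = 2.062 vs Keq = 2.022 ⇒ Q>K, reverse
Step 1:
                   L          C
  Initial    0.03408     0.2651
  Change  4.4415e-04 -8.8829e-04
  Equil      0.03452     0.2642
  solve Keq expr → x = -4.4415e-04; check Q = 2.022
Then add 0.1185 M of C.
Step 2:
                   L          C
  Initial    0.03452     0.3827
  Change     0.02213   -0.04426
  Equil      0.05665     0.3385
  solve Keq expr → x = -0.02213; check Q = 2.022
Then add 0.04089 M of L.
Step 3:
                   L          C
  Initial    0.09754     0.3385
  Change    -0.02382    0.04764
  Equil      0.07372     0.3861
  solve Keq expr → x = 0.02382; check Q = 2.022

Direction: forward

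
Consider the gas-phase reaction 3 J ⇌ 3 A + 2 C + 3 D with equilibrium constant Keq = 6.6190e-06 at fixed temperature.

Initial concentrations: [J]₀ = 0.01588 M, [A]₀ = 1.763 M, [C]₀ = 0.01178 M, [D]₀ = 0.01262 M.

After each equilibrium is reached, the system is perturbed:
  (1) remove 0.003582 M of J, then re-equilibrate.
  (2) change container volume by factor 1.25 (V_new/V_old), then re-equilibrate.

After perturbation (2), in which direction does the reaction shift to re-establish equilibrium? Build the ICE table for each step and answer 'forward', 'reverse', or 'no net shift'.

Q₀ = 3.8166e-04 vs Keq = 6.6190e-06 ⇒ Q>K, reverse
Step 1:
                  J         A         C         D
  Initial   0.01588     1.763   0.01178   0.01262
  Change   0.006407 -0.006407 -0.004272 -0.006407
  Equil     0.02229     1.757  0.007508  0.006213
  solve Keq expr → x = -0.002136; check Q = 6.6190e-06
Then remove 0.003582 M of J.
Step 2:
                  J         A         C         D
  Initial   0.01871     1.757  0.007508  0.006213
  Change  6.1785e-04 -6.1785e-04 -4.1190e-04 -6.1785e-04
  Equil     0.01932     1.756  0.007097  0.005595
  solve Keq expr → x = -2.0595e-04; check Q = 6.6190e-06
Then change container volume by factor 1.25 (V_new/V_old).
Step 3:
                  J         A         C         D
  Initial   0.01546     1.405  0.005677  0.004476
  Change  -0.001089  0.001089 7.2617e-04  0.001089
  Equil     0.01437     1.406  0.006403  0.005565
  solve Keq expr → x = 3.6309e-04; check Q = 6.6190e-06

Direction: forward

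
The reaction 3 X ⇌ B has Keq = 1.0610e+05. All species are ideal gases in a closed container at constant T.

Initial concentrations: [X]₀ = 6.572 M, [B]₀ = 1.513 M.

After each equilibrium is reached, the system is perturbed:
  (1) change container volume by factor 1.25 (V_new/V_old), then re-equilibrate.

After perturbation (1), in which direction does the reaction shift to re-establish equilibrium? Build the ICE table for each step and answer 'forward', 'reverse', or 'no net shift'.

Q₀ = 0.00533 vs Keq = 1.0610e+05 ⇒ Q<K, forward
Step 1:
                  X         B
  init        6.572     1.513
  Δ          -6.539      2.18
  eq        0.03265     3.693
  solve Keq expr → x = 2.18; check Q = 1.0610e+05
Then change container volume by factor 1.25 (V_new/V_old).
Step 2:
                  X         B
  init      0.02612     2.954
  Δ        0.004185 -0.001395
  eq         0.0303     2.953
  solve Keq expr → x = -0.001395; check Q = 1.0610e+05

Direction: reverse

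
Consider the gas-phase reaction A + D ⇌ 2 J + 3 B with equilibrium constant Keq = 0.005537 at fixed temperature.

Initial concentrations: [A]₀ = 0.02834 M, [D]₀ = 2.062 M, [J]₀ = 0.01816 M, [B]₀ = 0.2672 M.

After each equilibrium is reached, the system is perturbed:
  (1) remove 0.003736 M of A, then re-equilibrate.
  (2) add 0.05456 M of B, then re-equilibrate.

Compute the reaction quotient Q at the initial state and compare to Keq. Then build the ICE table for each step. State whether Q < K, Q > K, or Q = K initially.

Q₀ = 1.0766e-04 vs Keq = 0.005537 ⇒ Q<K, forward
Step 1:
                    A           D           J           B
  Initial     0.02834       2.062     0.01816      0.2672
  Change     -0.01892    -0.01892     0.03783     0.05675
  Equil      0.009423       2.043     0.05599       0.324
  solve Keq expr → x = 0.01892; check Q = 0.005537
Then remove 0.003736 M of A.
Step 2:
                    A           D           J           B
  Initial    0.005687       2.043     0.05599       0.324
  Change     0.001993    0.001993   -0.003986   -0.005979
  Equil       0.00768       2.045     0.05201       0.318
  solve Keq expr → x = -0.001993; check Q = 0.005537
Then add 0.05456 M of B.
Step 3:
                    A           D           J           B
  Initial     0.00768       2.045     0.05201      0.3725
  Change      0.00216     0.00216   -0.004321   -0.006481
  Equil       0.00984       2.047     0.04769      0.3661
  solve Keq expr → x = -0.00216; check Q = 0.005537

Q₀ = 1.0766e-04; Q < K (proceeds forward)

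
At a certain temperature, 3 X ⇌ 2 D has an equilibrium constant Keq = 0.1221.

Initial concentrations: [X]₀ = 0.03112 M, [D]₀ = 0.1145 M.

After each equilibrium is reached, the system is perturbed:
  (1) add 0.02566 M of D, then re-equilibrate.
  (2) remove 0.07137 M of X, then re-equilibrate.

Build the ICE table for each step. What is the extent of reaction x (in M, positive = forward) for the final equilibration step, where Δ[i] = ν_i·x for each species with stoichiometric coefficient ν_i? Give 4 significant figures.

x = -0.005805 M

Q₀ = 435 vs Keq = 0.1221 ⇒ Q>K, reverse
Step 1:
                  X         D
  Initial   0.03112    0.1145
  Change      0.136  -0.09064
  Equil      0.1671   0.02386
  solve Keq expr → x = -0.04532; check Q = 0.1221
Then add 0.02566 M of D.
Step 2:
                  X         D
  Initial    0.1671   0.04952
  Change    0.02883  -0.01922
  Equil      0.1959    0.0303
  solve Keq expr → x = -0.009612; check Q = 0.1221
Then remove 0.07137 M of X.
Step 3:
                  X         D
  Initial    0.1245    0.0303
  Change    0.01742  -0.01161
  Equil       0.142   0.01869
  solve Keq expr → x = -0.005805; check Q = 0.1221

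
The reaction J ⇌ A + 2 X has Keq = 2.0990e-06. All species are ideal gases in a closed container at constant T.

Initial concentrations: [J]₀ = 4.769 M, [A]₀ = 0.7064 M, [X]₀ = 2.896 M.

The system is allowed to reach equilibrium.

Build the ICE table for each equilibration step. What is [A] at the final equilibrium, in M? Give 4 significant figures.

[A]_eq = 5.2242e-06 M

Q₀ = 1.242 vs Keq = 2.0990e-06 ⇒ Q>K, reverse
Step 1:
                    J           A           X
  Initial       4.769      0.7064       2.896
  Change       0.7064     -0.7064      -1.413
  Equil         5.475  5.2242e-06       1.483
  solve Keq expr → x = -0.7064; check Q = 2.0990e-06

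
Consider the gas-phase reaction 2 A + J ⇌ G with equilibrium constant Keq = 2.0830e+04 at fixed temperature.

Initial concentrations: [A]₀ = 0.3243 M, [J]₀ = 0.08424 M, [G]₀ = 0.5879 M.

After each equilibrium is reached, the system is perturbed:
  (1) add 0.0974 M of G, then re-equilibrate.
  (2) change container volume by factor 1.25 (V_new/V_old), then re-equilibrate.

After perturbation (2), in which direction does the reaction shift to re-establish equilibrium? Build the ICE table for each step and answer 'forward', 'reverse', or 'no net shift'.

Direction: reverse

Q₀ = 66.36 vs Keq = 2.0830e+04 ⇒ Q<K, forward
Step 1:
                   A          J          G
  I           0.3243    0.08424     0.5879
  C          -0.1659   -0.08296    0.08296
  E           0.1584   0.001284     0.6709
  solve Keq expr → x = 0.08296; check Q = 2.0830e+04
Then add 0.0974 M of G.
Step 2:
                   A          J          G
  I           0.1584   0.001284     0.7683
  C       3.5882e-04 1.7941e-04 -1.7941e-04
  E           0.1587   0.001463     0.7681
  solve Keq expr → x = -1.7941e-04; check Q = 2.0830e+04
Then change container volume by factor 1.25 (V_new/V_old).
Step 3:
                   A          J          G
  I            0.127   0.001171     0.6145
  C         0.001243 6.2136e-04 -6.2136e-04
  E           0.1282   0.001792     0.6138
  solve Keq expr → x = -6.2136e-04; check Q = 2.0830e+04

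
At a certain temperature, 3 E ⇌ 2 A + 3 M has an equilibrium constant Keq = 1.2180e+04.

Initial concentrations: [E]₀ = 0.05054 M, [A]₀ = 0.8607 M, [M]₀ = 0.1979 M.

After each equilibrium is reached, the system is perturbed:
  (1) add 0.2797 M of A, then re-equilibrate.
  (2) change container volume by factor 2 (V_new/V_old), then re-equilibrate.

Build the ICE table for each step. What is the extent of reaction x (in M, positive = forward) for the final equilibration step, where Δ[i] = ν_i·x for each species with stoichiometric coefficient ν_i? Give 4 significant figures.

Q₀ = 44.48 vs Keq = 1.2180e+04 ⇒ Q<K, forward
Step 1:
                  E         A         M
  I         0.05054    0.8607    0.1979
  C        -0.04095    0.0273   0.04095
  E        0.009591     0.888    0.2388
  solve Keq expr → x = 0.01365; check Q = 1.2180e+04
Then add 0.2797 M of A.
Step 2:
                  E         A         M
  I        0.009591     1.168    0.2388
  C        0.001825 -0.001217 -0.001825
  E         0.01142     1.166     0.237
  solve Keq expr → x = -6.0828e-04; check Q = 1.2180e+04
Then change container volume by factor 2 (V_new/V_old).
Step 3:
                  E         A         M
  I        0.005708    0.5832    0.1185
  C       -0.002044  0.001363  0.002044
  E        0.003663    0.5846    0.1206
  solve Keq expr → x = 6.8146e-04; check Q = 1.2180e+04

x = 6.8146e-04 M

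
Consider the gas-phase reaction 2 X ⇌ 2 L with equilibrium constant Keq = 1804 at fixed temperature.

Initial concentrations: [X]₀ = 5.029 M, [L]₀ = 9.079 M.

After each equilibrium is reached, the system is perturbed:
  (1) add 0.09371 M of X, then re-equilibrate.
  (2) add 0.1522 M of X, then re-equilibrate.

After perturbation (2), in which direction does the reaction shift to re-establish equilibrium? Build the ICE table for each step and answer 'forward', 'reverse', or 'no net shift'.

Q₀ = 3.259 vs Keq = 1804 ⇒ Q<K, forward
Step 1:
                  X         L
  I           5.029     9.079
  C          -4.704     4.704
  E          0.3245     13.78
  solve Keq expr → x = 2.352; check Q = 1804
Then add 0.09371 M of X.
Step 2:
                  X         L
  I          0.4182     13.78
  C        -0.09155   0.09155
  E          0.3267     13.88
  solve Keq expr → x = 0.04578; check Q = 1804
Then add 0.1522 M of X.
Step 3:
                  X         L
  I          0.4789     13.88
  C         -0.1487    0.1487
  E          0.3302     14.02
  solve Keq expr → x = 0.07435; check Q = 1804

Direction: forward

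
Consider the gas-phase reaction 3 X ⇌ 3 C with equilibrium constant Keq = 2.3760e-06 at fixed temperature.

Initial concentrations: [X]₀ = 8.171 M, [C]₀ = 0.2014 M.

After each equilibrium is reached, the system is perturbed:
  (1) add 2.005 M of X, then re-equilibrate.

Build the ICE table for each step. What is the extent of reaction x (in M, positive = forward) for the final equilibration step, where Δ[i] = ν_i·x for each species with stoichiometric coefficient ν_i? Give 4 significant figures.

Q₀ = 1.4975e-05 vs Keq = 2.3760e-06 ⇒ Q>K, reverse
Step 1:
                    X           C
  I             8.171      0.2014
  C           0.09115    -0.09115
  E             8.262      0.1102
  solve Keq expr → x = -0.03038; check Q = 2.3760e-06
Then add 2.005 M of X.
Step 2:
                    X           C
  I             10.27      0.1102
  C           -0.0264      0.0264
  E             10.24      0.1367
  solve Keq expr → x = 0.008801; check Q = 2.3760e-06

x = 0.008801 M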